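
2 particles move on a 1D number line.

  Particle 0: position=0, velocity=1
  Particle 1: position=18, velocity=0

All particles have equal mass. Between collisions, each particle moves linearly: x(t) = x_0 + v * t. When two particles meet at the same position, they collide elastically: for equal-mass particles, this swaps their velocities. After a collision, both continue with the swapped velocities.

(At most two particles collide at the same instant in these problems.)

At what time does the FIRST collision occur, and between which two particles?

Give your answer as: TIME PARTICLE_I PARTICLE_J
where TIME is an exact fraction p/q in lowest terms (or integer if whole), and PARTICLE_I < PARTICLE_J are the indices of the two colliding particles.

Answer: 18 0 1

Derivation:
Pair (0,1): pos 0,18 vel 1,0 -> gap=18, closing at 1/unit, collide at t=18
Earliest collision: t=18 between 0 and 1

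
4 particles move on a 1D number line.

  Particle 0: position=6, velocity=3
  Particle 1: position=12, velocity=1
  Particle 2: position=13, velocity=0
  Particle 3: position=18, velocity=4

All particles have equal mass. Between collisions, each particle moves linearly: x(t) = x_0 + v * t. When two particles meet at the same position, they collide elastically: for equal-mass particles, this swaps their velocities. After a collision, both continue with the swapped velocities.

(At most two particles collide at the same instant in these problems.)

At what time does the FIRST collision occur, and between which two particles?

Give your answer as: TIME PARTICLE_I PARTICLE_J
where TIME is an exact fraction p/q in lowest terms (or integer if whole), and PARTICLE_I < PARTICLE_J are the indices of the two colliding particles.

Pair (0,1): pos 6,12 vel 3,1 -> gap=6, closing at 2/unit, collide at t=3
Pair (1,2): pos 12,13 vel 1,0 -> gap=1, closing at 1/unit, collide at t=1
Pair (2,3): pos 13,18 vel 0,4 -> not approaching (rel speed -4 <= 0)
Earliest collision: t=1 between 1 and 2

Answer: 1 1 2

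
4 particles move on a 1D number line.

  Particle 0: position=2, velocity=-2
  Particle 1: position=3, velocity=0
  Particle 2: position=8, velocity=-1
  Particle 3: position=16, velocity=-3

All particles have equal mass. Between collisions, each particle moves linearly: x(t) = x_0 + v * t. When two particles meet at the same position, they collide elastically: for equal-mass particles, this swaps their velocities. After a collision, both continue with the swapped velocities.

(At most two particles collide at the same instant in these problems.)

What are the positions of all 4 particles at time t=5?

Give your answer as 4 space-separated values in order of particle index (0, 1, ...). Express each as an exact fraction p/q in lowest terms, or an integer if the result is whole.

Collision at t=4: particles 2 and 3 swap velocities; positions: p0=-6 p1=3 p2=4 p3=4; velocities now: v0=-2 v1=0 v2=-3 v3=-1
Collision at t=13/3: particles 1 and 2 swap velocities; positions: p0=-20/3 p1=3 p2=3 p3=11/3; velocities now: v0=-2 v1=-3 v2=0 v3=-1
Collision at t=5: particles 2 and 3 swap velocities; positions: p0=-8 p1=1 p2=3 p3=3; velocities now: v0=-2 v1=-3 v2=-1 v3=0
Advance to t=5 (no further collisions before then); velocities: v0=-2 v1=-3 v2=-1 v3=0; positions = -8 1 3 3

Answer: -8 1 3 3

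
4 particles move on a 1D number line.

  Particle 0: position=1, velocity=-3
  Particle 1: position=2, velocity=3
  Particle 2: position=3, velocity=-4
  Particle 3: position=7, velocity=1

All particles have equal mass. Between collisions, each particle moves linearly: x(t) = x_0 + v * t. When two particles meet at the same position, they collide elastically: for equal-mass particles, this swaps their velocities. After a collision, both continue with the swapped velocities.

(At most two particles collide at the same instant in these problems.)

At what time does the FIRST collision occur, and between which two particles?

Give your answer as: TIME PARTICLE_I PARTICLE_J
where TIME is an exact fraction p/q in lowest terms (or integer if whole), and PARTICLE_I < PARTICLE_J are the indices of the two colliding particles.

Answer: 1/7 1 2

Derivation:
Pair (0,1): pos 1,2 vel -3,3 -> not approaching (rel speed -6 <= 0)
Pair (1,2): pos 2,3 vel 3,-4 -> gap=1, closing at 7/unit, collide at t=1/7
Pair (2,3): pos 3,7 vel -4,1 -> not approaching (rel speed -5 <= 0)
Earliest collision: t=1/7 between 1 and 2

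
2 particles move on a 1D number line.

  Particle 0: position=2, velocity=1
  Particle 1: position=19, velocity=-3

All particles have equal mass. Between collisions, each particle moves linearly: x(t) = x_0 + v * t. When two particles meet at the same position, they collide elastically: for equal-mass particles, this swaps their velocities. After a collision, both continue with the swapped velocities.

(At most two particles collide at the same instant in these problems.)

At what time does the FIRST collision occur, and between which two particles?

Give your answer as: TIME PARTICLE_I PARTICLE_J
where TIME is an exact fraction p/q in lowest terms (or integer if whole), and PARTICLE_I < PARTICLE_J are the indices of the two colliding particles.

Answer: 17/4 0 1

Derivation:
Pair (0,1): pos 2,19 vel 1,-3 -> gap=17, closing at 4/unit, collide at t=17/4
Earliest collision: t=17/4 between 0 and 1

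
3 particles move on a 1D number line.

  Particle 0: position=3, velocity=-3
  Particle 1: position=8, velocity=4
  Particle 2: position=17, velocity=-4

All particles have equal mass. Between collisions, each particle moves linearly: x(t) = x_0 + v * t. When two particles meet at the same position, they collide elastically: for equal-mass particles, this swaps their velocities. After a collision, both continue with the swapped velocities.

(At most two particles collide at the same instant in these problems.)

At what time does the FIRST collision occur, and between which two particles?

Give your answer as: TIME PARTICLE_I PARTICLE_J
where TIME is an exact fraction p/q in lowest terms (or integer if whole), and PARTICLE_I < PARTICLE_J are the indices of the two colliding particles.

Answer: 9/8 1 2

Derivation:
Pair (0,1): pos 3,8 vel -3,4 -> not approaching (rel speed -7 <= 0)
Pair (1,2): pos 8,17 vel 4,-4 -> gap=9, closing at 8/unit, collide at t=9/8
Earliest collision: t=9/8 between 1 and 2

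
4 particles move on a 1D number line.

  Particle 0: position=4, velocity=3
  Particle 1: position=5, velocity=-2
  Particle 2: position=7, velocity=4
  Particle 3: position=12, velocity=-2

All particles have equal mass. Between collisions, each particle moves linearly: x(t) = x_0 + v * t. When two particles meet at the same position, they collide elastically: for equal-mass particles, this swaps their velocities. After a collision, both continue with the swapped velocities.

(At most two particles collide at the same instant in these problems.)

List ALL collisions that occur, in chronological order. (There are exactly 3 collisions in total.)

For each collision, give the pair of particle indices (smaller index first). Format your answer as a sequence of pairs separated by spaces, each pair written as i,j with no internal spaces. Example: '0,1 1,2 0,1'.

Answer: 0,1 2,3 1,2

Derivation:
Collision at t=1/5: particles 0 and 1 swap velocities; positions: p0=23/5 p1=23/5 p2=39/5 p3=58/5; velocities now: v0=-2 v1=3 v2=4 v3=-2
Collision at t=5/6: particles 2 and 3 swap velocities; positions: p0=10/3 p1=13/2 p2=31/3 p3=31/3; velocities now: v0=-2 v1=3 v2=-2 v3=4
Collision at t=8/5: particles 1 and 2 swap velocities; positions: p0=9/5 p1=44/5 p2=44/5 p3=67/5; velocities now: v0=-2 v1=-2 v2=3 v3=4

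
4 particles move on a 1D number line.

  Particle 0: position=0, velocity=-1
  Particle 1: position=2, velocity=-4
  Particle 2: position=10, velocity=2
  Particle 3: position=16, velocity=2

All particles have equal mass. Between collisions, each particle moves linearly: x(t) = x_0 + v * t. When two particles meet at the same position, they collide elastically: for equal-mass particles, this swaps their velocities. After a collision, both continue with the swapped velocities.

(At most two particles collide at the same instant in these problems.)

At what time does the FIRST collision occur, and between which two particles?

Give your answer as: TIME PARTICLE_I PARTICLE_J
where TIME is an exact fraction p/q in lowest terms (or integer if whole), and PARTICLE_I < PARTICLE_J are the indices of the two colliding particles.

Answer: 2/3 0 1

Derivation:
Pair (0,1): pos 0,2 vel -1,-4 -> gap=2, closing at 3/unit, collide at t=2/3
Pair (1,2): pos 2,10 vel -4,2 -> not approaching (rel speed -6 <= 0)
Pair (2,3): pos 10,16 vel 2,2 -> not approaching (rel speed 0 <= 0)
Earliest collision: t=2/3 between 0 and 1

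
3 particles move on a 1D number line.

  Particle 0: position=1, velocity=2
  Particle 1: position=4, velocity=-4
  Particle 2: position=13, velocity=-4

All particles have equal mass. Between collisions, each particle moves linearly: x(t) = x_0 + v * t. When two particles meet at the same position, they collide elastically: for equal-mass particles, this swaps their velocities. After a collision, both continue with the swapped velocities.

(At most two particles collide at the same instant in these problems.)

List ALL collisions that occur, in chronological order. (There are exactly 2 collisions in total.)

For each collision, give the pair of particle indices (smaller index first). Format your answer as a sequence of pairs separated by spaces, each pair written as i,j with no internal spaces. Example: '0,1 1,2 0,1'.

Answer: 0,1 1,2

Derivation:
Collision at t=1/2: particles 0 and 1 swap velocities; positions: p0=2 p1=2 p2=11; velocities now: v0=-4 v1=2 v2=-4
Collision at t=2: particles 1 and 2 swap velocities; positions: p0=-4 p1=5 p2=5; velocities now: v0=-4 v1=-4 v2=2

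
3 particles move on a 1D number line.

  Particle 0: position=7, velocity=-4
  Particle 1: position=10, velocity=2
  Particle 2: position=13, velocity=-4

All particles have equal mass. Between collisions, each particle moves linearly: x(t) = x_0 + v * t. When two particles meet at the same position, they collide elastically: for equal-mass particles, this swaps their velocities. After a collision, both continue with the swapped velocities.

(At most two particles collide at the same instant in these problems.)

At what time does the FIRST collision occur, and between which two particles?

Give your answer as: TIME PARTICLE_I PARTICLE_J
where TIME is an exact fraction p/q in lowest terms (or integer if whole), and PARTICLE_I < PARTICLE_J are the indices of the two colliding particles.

Answer: 1/2 1 2

Derivation:
Pair (0,1): pos 7,10 vel -4,2 -> not approaching (rel speed -6 <= 0)
Pair (1,2): pos 10,13 vel 2,-4 -> gap=3, closing at 6/unit, collide at t=1/2
Earliest collision: t=1/2 between 1 and 2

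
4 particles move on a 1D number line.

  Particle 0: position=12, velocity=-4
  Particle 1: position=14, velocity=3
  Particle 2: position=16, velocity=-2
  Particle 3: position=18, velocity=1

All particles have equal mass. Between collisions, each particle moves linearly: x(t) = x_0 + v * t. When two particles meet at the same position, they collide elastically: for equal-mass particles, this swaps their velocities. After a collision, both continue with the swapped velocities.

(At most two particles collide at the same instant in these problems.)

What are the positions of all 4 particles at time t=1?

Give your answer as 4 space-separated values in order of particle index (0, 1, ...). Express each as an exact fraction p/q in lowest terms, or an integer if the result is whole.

Collision at t=2/5: particles 1 and 2 swap velocities; positions: p0=52/5 p1=76/5 p2=76/5 p3=92/5; velocities now: v0=-4 v1=-2 v2=3 v3=1
Advance to t=1 (no further collisions before then); velocities: v0=-4 v1=-2 v2=3 v3=1; positions = 8 14 17 19

Answer: 8 14 17 19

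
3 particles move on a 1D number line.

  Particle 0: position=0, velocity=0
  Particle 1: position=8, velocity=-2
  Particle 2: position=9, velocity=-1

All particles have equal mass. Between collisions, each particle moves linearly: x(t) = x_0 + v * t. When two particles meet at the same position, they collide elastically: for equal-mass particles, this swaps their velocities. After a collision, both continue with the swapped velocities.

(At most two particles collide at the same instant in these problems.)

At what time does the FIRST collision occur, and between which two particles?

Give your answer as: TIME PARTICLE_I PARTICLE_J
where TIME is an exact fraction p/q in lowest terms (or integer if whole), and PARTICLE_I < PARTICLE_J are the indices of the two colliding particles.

Answer: 4 0 1

Derivation:
Pair (0,1): pos 0,8 vel 0,-2 -> gap=8, closing at 2/unit, collide at t=4
Pair (1,2): pos 8,9 vel -2,-1 -> not approaching (rel speed -1 <= 0)
Earliest collision: t=4 between 0 and 1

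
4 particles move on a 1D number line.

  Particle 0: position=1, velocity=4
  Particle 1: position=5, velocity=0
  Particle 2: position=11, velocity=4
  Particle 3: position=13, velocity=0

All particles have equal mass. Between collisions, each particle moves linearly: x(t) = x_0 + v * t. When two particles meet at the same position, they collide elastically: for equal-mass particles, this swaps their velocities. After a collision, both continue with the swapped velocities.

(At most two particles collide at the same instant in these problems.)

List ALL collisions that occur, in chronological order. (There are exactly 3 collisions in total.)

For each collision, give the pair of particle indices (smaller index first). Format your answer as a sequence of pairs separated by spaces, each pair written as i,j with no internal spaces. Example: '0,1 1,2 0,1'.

Collision at t=1/2: particles 2 and 3 swap velocities; positions: p0=3 p1=5 p2=13 p3=13; velocities now: v0=4 v1=0 v2=0 v3=4
Collision at t=1: particles 0 and 1 swap velocities; positions: p0=5 p1=5 p2=13 p3=15; velocities now: v0=0 v1=4 v2=0 v3=4
Collision at t=3: particles 1 and 2 swap velocities; positions: p0=5 p1=13 p2=13 p3=23; velocities now: v0=0 v1=0 v2=4 v3=4

Answer: 2,3 0,1 1,2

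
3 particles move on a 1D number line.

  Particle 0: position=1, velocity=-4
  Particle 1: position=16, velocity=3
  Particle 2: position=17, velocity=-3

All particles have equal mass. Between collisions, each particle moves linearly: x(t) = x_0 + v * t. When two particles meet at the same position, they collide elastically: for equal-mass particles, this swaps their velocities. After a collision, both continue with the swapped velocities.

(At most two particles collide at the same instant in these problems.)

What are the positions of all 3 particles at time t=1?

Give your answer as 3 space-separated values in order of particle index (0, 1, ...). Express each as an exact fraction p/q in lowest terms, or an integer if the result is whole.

Answer: -3 14 19

Derivation:
Collision at t=1/6: particles 1 and 2 swap velocities; positions: p0=1/3 p1=33/2 p2=33/2; velocities now: v0=-4 v1=-3 v2=3
Advance to t=1 (no further collisions before then); velocities: v0=-4 v1=-3 v2=3; positions = -3 14 19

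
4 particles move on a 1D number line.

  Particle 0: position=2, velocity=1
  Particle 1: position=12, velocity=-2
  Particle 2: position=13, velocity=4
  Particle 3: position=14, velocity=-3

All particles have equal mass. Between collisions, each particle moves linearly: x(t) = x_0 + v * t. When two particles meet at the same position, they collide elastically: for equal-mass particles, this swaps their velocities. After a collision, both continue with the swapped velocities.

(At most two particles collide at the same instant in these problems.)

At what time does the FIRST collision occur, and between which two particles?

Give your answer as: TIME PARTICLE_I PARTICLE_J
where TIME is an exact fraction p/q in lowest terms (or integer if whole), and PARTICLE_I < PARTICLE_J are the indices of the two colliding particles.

Answer: 1/7 2 3

Derivation:
Pair (0,1): pos 2,12 vel 1,-2 -> gap=10, closing at 3/unit, collide at t=10/3
Pair (1,2): pos 12,13 vel -2,4 -> not approaching (rel speed -6 <= 0)
Pair (2,3): pos 13,14 vel 4,-3 -> gap=1, closing at 7/unit, collide at t=1/7
Earliest collision: t=1/7 between 2 and 3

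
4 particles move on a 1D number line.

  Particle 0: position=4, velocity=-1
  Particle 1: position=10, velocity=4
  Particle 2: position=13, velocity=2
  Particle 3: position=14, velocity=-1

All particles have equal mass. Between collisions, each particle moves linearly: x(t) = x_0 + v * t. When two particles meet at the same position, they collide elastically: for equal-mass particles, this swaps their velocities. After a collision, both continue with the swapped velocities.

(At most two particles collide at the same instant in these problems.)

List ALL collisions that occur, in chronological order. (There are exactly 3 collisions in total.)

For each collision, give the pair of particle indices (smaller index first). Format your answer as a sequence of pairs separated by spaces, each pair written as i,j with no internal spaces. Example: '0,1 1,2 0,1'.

Answer: 2,3 1,2 2,3

Derivation:
Collision at t=1/3: particles 2 and 3 swap velocities; positions: p0=11/3 p1=34/3 p2=41/3 p3=41/3; velocities now: v0=-1 v1=4 v2=-1 v3=2
Collision at t=4/5: particles 1 and 2 swap velocities; positions: p0=16/5 p1=66/5 p2=66/5 p3=73/5; velocities now: v0=-1 v1=-1 v2=4 v3=2
Collision at t=3/2: particles 2 and 3 swap velocities; positions: p0=5/2 p1=25/2 p2=16 p3=16; velocities now: v0=-1 v1=-1 v2=2 v3=4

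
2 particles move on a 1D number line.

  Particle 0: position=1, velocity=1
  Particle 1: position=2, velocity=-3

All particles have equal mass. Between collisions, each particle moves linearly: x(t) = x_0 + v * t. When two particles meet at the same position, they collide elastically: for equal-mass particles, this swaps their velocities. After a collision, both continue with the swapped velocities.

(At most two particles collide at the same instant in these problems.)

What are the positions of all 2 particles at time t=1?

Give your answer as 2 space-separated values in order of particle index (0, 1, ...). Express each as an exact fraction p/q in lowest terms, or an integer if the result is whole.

Answer: -1 2

Derivation:
Collision at t=1/4: particles 0 and 1 swap velocities; positions: p0=5/4 p1=5/4; velocities now: v0=-3 v1=1
Advance to t=1 (no further collisions before then); velocities: v0=-3 v1=1; positions = -1 2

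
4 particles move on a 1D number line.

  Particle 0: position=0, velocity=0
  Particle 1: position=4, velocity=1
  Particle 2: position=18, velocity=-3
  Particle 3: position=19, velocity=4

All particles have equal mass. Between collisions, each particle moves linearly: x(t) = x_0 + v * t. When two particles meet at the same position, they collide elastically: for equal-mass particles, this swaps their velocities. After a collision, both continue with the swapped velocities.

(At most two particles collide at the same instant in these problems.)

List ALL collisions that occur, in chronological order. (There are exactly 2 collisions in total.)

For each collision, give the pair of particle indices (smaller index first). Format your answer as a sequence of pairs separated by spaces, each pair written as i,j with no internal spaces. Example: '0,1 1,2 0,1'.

Answer: 1,2 0,1

Derivation:
Collision at t=7/2: particles 1 and 2 swap velocities; positions: p0=0 p1=15/2 p2=15/2 p3=33; velocities now: v0=0 v1=-3 v2=1 v3=4
Collision at t=6: particles 0 and 1 swap velocities; positions: p0=0 p1=0 p2=10 p3=43; velocities now: v0=-3 v1=0 v2=1 v3=4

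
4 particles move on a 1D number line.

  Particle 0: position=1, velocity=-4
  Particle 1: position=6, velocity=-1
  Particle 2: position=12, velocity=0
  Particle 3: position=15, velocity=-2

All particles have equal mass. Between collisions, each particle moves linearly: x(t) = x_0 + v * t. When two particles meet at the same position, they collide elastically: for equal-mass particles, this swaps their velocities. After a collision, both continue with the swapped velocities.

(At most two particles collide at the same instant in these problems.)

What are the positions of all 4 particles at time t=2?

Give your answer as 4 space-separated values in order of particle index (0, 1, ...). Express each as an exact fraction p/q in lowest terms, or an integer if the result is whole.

Collision at t=3/2: particles 2 and 3 swap velocities; positions: p0=-5 p1=9/2 p2=12 p3=12; velocities now: v0=-4 v1=-1 v2=-2 v3=0
Advance to t=2 (no further collisions before then); velocities: v0=-4 v1=-1 v2=-2 v3=0; positions = -7 4 11 12

Answer: -7 4 11 12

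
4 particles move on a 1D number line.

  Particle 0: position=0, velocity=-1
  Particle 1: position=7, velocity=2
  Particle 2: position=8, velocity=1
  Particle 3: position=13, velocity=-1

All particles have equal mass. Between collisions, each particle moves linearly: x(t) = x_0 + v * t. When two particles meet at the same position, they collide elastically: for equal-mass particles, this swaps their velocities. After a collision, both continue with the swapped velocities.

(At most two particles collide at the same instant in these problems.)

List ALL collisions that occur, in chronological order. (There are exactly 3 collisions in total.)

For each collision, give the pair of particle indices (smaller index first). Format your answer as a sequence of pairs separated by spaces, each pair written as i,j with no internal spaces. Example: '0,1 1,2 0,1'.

Collision at t=1: particles 1 and 2 swap velocities; positions: p0=-1 p1=9 p2=9 p3=12; velocities now: v0=-1 v1=1 v2=2 v3=-1
Collision at t=2: particles 2 and 3 swap velocities; positions: p0=-2 p1=10 p2=11 p3=11; velocities now: v0=-1 v1=1 v2=-1 v3=2
Collision at t=5/2: particles 1 and 2 swap velocities; positions: p0=-5/2 p1=21/2 p2=21/2 p3=12; velocities now: v0=-1 v1=-1 v2=1 v3=2

Answer: 1,2 2,3 1,2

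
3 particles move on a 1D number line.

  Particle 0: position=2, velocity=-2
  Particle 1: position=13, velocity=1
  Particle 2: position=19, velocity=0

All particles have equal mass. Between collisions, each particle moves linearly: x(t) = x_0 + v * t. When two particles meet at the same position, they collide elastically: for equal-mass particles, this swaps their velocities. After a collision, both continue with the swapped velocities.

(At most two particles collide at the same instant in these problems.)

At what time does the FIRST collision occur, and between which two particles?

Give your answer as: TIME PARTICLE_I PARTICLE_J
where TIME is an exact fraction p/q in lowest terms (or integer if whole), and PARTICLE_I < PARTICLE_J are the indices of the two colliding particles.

Pair (0,1): pos 2,13 vel -2,1 -> not approaching (rel speed -3 <= 0)
Pair (1,2): pos 13,19 vel 1,0 -> gap=6, closing at 1/unit, collide at t=6
Earliest collision: t=6 between 1 and 2

Answer: 6 1 2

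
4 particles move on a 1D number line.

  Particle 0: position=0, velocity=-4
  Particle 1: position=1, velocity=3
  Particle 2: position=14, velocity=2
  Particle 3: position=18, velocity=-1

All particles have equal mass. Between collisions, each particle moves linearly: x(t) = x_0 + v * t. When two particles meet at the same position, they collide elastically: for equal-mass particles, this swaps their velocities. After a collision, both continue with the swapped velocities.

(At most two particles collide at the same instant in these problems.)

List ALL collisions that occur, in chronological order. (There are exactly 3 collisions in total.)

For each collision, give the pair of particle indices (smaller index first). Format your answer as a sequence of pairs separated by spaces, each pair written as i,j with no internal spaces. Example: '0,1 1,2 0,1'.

Collision at t=4/3: particles 2 and 3 swap velocities; positions: p0=-16/3 p1=5 p2=50/3 p3=50/3; velocities now: v0=-4 v1=3 v2=-1 v3=2
Collision at t=17/4: particles 1 and 2 swap velocities; positions: p0=-17 p1=55/4 p2=55/4 p3=45/2; velocities now: v0=-4 v1=-1 v2=3 v3=2
Collision at t=13: particles 2 and 3 swap velocities; positions: p0=-52 p1=5 p2=40 p3=40; velocities now: v0=-4 v1=-1 v2=2 v3=3

Answer: 2,3 1,2 2,3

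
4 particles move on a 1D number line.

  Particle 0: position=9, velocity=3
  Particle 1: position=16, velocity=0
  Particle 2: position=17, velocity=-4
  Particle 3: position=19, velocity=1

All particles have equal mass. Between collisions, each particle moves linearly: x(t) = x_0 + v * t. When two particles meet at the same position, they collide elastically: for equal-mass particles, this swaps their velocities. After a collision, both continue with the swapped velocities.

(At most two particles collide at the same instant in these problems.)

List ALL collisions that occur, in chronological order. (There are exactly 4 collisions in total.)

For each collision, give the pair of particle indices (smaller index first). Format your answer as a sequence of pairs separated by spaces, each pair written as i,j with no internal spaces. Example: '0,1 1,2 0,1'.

Answer: 1,2 0,1 1,2 2,3

Derivation:
Collision at t=1/4: particles 1 and 2 swap velocities; positions: p0=39/4 p1=16 p2=16 p3=77/4; velocities now: v0=3 v1=-4 v2=0 v3=1
Collision at t=8/7: particles 0 and 1 swap velocities; positions: p0=87/7 p1=87/7 p2=16 p3=141/7; velocities now: v0=-4 v1=3 v2=0 v3=1
Collision at t=7/3: particles 1 and 2 swap velocities; positions: p0=23/3 p1=16 p2=16 p3=64/3; velocities now: v0=-4 v1=0 v2=3 v3=1
Collision at t=5: particles 2 and 3 swap velocities; positions: p0=-3 p1=16 p2=24 p3=24; velocities now: v0=-4 v1=0 v2=1 v3=3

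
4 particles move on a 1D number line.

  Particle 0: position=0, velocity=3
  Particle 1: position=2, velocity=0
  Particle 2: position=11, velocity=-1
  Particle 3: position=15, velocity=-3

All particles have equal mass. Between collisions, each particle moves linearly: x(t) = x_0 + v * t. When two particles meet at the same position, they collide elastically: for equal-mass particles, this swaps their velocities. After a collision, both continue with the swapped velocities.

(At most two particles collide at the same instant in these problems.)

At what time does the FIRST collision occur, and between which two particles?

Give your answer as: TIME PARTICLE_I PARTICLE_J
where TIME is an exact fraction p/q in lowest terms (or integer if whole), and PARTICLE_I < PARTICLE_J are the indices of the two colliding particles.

Answer: 2/3 0 1

Derivation:
Pair (0,1): pos 0,2 vel 3,0 -> gap=2, closing at 3/unit, collide at t=2/3
Pair (1,2): pos 2,11 vel 0,-1 -> gap=9, closing at 1/unit, collide at t=9
Pair (2,3): pos 11,15 vel -1,-3 -> gap=4, closing at 2/unit, collide at t=2
Earliest collision: t=2/3 between 0 and 1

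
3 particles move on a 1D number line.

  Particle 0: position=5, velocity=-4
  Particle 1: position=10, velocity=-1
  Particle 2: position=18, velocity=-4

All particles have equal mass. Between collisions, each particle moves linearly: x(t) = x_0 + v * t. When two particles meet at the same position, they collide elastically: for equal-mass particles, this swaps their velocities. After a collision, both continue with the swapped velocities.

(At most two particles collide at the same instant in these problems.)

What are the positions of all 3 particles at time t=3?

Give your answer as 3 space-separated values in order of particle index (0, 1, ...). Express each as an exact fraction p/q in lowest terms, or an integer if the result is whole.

Answer: -7 6 7

Derivation:
Collision at t=8/3: particles 1 and 2 swap velocities; positions: p0=-17/3 p1=22/3 p2=22/3; velocities now: v0=-4 v1=-4 v2=-1
Advance to t=3 (no further collisions before then); velocities: v0=-4 v1=-4 v2=-1; positions = -7 6 7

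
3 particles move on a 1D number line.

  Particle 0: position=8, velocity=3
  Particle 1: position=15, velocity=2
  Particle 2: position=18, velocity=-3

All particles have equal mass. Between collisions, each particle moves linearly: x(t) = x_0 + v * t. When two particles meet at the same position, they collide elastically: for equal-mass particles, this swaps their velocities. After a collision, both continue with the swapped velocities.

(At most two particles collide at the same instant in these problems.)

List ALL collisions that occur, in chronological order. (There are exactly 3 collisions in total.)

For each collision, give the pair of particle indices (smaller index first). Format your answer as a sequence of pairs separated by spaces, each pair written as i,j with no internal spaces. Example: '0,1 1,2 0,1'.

Collision at t=3/5: particles 1 and 2 swap velocities; positions: p0=49/5 p1=81/5 p2=81/5; velocities now: v0=3 v1=-3 v2=2
Collision at t=5/3: particles 0 and 1 swap velocities; positions: p0=13 p1=13 p2=55/3; velocities now: v0=-3 v1=3 v2=2
Collision at t=7: particles 1 and 2 swap velocities; positions: p0=-3 p1=29 p2=29; velocities now: v0=-3 v1=2 v2=3

Answer: 1,2 0,1 1,2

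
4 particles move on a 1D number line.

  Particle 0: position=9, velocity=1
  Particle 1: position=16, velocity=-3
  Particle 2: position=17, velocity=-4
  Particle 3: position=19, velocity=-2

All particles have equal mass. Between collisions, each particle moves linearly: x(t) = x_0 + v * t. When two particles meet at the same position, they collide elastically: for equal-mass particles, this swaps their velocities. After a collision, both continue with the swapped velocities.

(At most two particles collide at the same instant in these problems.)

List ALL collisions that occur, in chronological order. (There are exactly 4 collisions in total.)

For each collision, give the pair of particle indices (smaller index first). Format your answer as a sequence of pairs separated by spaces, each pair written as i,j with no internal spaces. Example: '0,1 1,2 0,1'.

Answer: 1,2 0,1 1,2 2,3

Derivation:
Collision at t=1: particles 1 and 2 swap velocities; positions: p0=10 p1=13 p2=13 p3=17; velocities now: v0=1 v1=-4 v2=-3 v3=-2
Collision at t=8/5: particles 0 and 1 swap velocities; positions: p0=53/5 p1=53/5 p2=56/5 p3=79/5; velocities now: v0=-4 v1=1 v2=-3 v3=-2
Collision at t=7/4: particles 1 and 2 swap velocities; positions: p0=10 p1=43/4 p2=43/4 p3=31/2; velocities now: v0=-4 v1=-3 v2=1 v3=-2
Collision at t=10/3: particles 2 and 3 swap velocities; positions: p0=11/3 p1=6 p2=37/3 p3=37/3; velocities now: v0=-4 v1=-3 v2=-2 v3=1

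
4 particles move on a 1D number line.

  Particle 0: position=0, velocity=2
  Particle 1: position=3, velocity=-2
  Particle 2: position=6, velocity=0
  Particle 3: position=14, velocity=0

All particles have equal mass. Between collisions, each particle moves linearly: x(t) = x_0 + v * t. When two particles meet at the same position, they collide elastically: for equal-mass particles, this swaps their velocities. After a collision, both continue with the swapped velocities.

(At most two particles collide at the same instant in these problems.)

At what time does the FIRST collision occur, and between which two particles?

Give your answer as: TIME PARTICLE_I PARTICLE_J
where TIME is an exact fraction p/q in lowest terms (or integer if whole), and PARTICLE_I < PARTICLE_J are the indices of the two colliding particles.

Pair (0,1): pos 0,3 vel 2,-2 -> gap=3, closing at 4/unit, collide at t=3/4
Pair (1,2): pos 3,6 vel -2,0 -> not approaching (rel speed -2 <= 0)
Pair (2,3): pos 6,14 vel 0,0 -> not approaching (rel speed 0 <= 0)
Earliest collision: t=3/4 between 0 and 1

Answer: 3/4 0 1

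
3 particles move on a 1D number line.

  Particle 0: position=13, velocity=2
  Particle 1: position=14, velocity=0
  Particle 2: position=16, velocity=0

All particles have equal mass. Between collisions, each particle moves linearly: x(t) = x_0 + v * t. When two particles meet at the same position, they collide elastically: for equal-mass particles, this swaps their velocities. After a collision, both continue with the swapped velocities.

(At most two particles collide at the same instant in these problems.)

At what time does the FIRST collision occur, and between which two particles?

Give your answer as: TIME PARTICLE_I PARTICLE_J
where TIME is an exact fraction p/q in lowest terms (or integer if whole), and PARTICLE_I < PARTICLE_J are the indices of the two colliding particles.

Answer: 1/2 0 1

Derivation:
Pair (0,1): pos 13,14 vel 2,0 -> gap=1, closing at 2/unit, collide at t=1/2
Pair (1,2): pos 14,16 vel 0,0 -> not approaching (rel speed 0 <= 0)
Earliest collision: t=1/2 between 0 and 1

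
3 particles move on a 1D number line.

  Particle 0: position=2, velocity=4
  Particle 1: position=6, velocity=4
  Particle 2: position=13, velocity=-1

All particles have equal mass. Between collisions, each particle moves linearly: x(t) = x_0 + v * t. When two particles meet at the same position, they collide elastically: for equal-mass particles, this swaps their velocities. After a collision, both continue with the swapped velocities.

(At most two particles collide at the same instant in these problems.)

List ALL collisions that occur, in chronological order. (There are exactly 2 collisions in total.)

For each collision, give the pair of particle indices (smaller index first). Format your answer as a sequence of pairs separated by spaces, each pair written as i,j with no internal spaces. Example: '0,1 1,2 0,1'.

Answer: 1,2 0,1

Derivation:
Collision at t=7/5: particles 1 and 2 swap velocities; positions: p0=38/5 p1=58/5 p2=58/5; velocities now: v0=4 v1=-1 v2=4
Collision at t=11/5: particles 0 and 1 swap velocities; positions: p0=54/5 p1=54/5 p2=74/5; velocities now: v0=-1 v1=4 v2=4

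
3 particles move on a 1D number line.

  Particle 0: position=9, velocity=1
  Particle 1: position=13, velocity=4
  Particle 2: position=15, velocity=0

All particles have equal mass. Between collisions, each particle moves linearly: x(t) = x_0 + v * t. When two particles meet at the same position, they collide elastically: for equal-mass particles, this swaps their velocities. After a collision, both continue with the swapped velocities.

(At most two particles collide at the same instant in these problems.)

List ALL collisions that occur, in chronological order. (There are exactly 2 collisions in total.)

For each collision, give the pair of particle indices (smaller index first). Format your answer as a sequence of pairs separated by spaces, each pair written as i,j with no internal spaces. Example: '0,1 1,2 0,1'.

Collision at t=1/2: particles 1 and 2 swap velocities; positions: p0=19/2 p1=15 p2=15; velocities now: v0=1 v1=0 v2=4
Collision at t=6: particles 0 and 1 swap velocities; positions: p0=15 p1=15 p2=37; velocities now: v0=0 v1=1 v2=4

Answer: 1,2 0,1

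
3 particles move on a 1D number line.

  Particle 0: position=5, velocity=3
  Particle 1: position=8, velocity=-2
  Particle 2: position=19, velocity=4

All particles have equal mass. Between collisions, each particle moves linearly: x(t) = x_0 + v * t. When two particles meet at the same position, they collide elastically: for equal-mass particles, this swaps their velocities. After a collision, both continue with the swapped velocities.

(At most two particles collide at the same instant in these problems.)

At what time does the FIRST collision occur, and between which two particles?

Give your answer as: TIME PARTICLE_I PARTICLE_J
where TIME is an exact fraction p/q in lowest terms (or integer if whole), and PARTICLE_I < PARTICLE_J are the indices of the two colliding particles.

Pair (0,1): pos 5,8 vel 3,-2 -> gap=3, closing at 5/unit, collide at t=3/5
Pair (1,2): pos 8,19 vel -2,4 -> not approaching (rel speed -6 <= 0)
Earliest collision: t=3/5 between 0 and 1

Answer: 3/5 0 1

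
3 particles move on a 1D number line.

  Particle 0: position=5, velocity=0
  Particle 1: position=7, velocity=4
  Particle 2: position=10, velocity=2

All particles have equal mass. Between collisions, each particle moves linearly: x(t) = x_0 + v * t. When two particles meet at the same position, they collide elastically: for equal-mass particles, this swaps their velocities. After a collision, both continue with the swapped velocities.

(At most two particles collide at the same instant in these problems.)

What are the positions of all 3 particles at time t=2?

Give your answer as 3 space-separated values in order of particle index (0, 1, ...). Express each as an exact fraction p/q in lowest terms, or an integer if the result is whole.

Answer: 5 14 15

Derivation:
Collision at t=3/2: particles 1 and 2 swap velocities; positions: p0=5 p1=13 p2=13; velocities now: v0=0 v1=2 v2=4
Advance to t=2 (no further collisions before then); velocities: v0=0 v1=2 v2=4; positions = 5 14 15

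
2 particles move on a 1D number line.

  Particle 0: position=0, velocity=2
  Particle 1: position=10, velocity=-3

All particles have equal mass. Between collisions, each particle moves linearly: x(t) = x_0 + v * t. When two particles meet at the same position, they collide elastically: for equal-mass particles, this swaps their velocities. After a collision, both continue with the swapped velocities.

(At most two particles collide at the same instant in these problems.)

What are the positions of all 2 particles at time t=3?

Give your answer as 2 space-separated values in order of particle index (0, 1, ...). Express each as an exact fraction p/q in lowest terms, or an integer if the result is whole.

Collision at t=2: particles 0 and 1 swap velocities; positions: p0=4 p1=4; velocities now: v0=-3 v1=2
Advance to t=3 (no further collisions before then); velocities: v0=-3 v1=2; positions = 1 6

Answer: 1 6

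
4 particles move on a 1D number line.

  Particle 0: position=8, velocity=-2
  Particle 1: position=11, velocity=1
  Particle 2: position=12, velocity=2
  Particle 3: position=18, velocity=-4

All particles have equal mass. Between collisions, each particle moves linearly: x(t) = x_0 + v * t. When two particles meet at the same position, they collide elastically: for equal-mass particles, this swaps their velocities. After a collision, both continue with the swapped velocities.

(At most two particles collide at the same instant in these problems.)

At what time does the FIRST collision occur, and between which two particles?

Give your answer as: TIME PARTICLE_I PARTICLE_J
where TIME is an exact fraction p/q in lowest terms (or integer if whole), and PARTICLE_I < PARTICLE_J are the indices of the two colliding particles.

Answer: 1 2 3

Derivation:
Pair (0,1): pos 8,11 vel -2,1 -> not approaching (rel speed -3 <= 0)
Pair (1,2): pos 11,12 vel 1,2 -> not approaching (rel speed -1 <= 0)
Pair (2,3): pos 12,18 vel 2,-4 -> gap=6, closing at 6/unit, collide at t=1
Earliest collision: t=1 between 2 and 3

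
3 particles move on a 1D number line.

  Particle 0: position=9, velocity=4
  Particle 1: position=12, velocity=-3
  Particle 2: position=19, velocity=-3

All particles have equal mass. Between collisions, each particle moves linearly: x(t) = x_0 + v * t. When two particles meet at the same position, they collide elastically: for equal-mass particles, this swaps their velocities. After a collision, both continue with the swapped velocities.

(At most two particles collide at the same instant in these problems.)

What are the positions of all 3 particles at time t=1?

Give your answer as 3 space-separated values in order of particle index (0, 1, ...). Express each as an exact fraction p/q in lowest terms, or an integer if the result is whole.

Collision at t=3/7: particles 0 and 1 swap velocities; positions: p0=75/7 p1=75/7 p2=124/7; velocities now: v0=-3 v1=4 v2=-3
Advance to t=1 (no further collisions before then); velocities: v0=-3 v1=4 v2=-3; positions = 9 13 16

Answer: 9 13 16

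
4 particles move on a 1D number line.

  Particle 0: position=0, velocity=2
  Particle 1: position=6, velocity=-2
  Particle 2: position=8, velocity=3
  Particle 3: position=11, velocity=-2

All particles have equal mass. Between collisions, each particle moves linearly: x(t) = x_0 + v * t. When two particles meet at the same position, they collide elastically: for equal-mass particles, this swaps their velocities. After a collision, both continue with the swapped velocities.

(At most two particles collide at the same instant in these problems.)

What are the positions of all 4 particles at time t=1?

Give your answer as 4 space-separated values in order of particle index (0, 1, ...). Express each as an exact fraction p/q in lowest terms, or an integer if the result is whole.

Collision at t=3/5: particles 2 and 3 swap velocities; positions: p0=6/5 p1=24/5 p2=49/5 p3=49/5; velocities now: v0=2 v1=-2 v2=-2 v3=3
Advance to t=1 (no further collisions before then); velocities: v0=2 v1=-2 v2=-2 v3=3; positions = 2 4 9 11

Answer: 2 4 9 11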